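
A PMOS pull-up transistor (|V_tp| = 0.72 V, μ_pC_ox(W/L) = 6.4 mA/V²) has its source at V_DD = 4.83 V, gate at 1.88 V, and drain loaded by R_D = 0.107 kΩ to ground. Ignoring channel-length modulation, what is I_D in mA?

I_D = 15.9 mA

V_SG = V_DD − V_G = 4.83 − 1.88 = 2.95 V, so V_ov = 2.95 − 0.72 = 2.23 V.
Assume saturation: I_D = ½ k_p V_ov² = 0.5 × 6.4 × 2.23² = 15.9 mA, giving V_SD = V_DD − I_D R_D = 4.83 − 15.9 × 0.107 = 3.13 V.
V_SD = 3.13 V ≥ V_ov = 2.23 V, confirming saturation.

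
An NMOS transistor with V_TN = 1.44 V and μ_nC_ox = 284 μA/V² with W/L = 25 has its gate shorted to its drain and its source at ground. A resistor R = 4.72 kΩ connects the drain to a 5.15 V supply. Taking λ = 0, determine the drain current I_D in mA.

With gate tied to drain, V_GS = V_DS ≥ V_GS − V_TN, so the device is in saturation.
k_n = μ_nC_ox · (W/L) = 7.1 mA/V².
KCL at the drain: ½ k_n (V_GS − V_TN)² = (V_DD − V_GS)/R.
Let x = V_GS − 1.44. Then 16.8 x² + x − 3.71 = 0, giving x = 0.442 V (positive root), so V_GS = 1.88 V.
I_D = (V_DD − V_GS)/R = (5.15 − 1.88) / 4.72 = 0.692 mA.

I_D = 0.692 mA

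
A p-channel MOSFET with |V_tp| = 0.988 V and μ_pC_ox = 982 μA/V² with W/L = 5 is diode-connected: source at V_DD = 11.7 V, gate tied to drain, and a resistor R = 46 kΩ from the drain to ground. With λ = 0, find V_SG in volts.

With gate tied to drain, V_SG = V_SD ≥ V_SG − |V_tp|, so the device is in saturation.
k_p = μ_pC_ox · (W/L) = 4.91 mA/V².
KCL at the drain: ½ k_p (V_SG − |V_tp|)² = (V_DD − V_SG)/R.
Let x = V_SG − 0.988. Then 113 x² + x − 10.71 = 0, giving x = 0.304 V (positive root), so V_SG = 1.29 V.
I_D = (V_DD − V_SG)/R = (11.7 − 1.29) / 46 = 0.226 mA.

V_SG = 1.29 V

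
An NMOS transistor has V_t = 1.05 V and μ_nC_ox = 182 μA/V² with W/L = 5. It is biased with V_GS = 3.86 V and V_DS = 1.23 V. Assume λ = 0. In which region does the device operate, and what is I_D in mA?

Triode; I_D = 2.46 mA

k_n = μ_nC_ox · (W/L) = 0.91 mA/V².
V_ov = V_GS − V_t = 3.86 − 1.05 = 2.81 V.
Since V_DS = 1.23 V < V_ov = 2.81 V, the device is in the triode region.
I_D = k_n [V_ov · V_DS − ½ V_DS²] = 0.91 × [2.81 × 1.23 − 0.5 × 1.23²] = 2.46 mA.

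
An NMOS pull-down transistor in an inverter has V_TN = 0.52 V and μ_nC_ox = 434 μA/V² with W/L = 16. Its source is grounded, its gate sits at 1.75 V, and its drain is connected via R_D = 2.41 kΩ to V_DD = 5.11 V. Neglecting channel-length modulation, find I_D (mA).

I_D = 2.01 mA

V_GS = V_G = 1.75 V, so V_ov = 1.75 − 0.52 = 1.23 V.
k_n = μ_nC_ox · (W/L) = 6.944 mA/V².
Assume saturation: I_D = ½ k_n V_ov² = 0.5 × 6.944 × 1.23² = 5.25 mA, giving V_DS = V_DD − I_D R_D = 5.11 − 5.25 × 2.41 = -7.55 V.
But -7.55 V < V_ov = 1.23 V, so the device is actually in triode.
In triode I_D = k_n[V_ov V_DS − ½ V_DS²] and I_D = (V_DD − V_DS)/R_D. Equating: 8.37 V_DS² − 21.58 V_DS + 5.11 = 0, giving V_DS = 0.264 V (the root below V_ov).
I_D = (5.11 − 0.264) / 2.41 = 2.01 mA.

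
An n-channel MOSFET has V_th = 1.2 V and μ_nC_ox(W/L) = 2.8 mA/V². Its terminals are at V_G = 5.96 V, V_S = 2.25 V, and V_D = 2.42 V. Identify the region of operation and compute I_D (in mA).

Triode; I_D = 1.15 mA

V_GS = V_G − V_S = 5.96 − 2.25 = 3.71 V; V_DS = V_D − V_S = 2.42 − 2.25 = 0.17 V.
V_ov = V_GS − V_th = 3.71 − 1.2 = 2.51 V.
Since V_DS = 0.17 V < V_ov = 2.51 V, the device is in the triode region.
I_D = k_n [V_ov · V_DS − ½ V_DS²] = 2.8 × [2.51 × 0.17 − 0.5 × 0.17²] = 1.15 mA.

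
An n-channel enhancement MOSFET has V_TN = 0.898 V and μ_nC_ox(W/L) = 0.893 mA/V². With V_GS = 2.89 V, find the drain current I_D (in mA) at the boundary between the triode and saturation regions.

I_D = 1.77 mA

At the boundary V_DS = V_ov = V_GS − V_TN = 2.89 − 0.898 = 1.99 V.
I_D = ½ k_n V_ov² = 0.5 × 0.893 × 1.99² = 1.77 mA.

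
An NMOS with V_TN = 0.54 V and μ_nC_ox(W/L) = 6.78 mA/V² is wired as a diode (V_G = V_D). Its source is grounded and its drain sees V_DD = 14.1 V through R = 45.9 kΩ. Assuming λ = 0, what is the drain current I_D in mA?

With gate tied to drain, V_GS = V_DS ≥ V_GS − V_TN, so the device is in saturation.
KCL at the drain: ½ k_n (V_GS − V_TN)² = (V_DD − V_GS)/R.
Let x = V_GS − 0.54. Then 156 x² + x − 13.56 = 0, giving x = 0.292 V (positive root), so V_GS = 0.832 V.
I_D = (V_DD − V_GS)/R = (14.1 − 0.832) / 45.9 = 0.289 mA.

I_D = 0.289 mA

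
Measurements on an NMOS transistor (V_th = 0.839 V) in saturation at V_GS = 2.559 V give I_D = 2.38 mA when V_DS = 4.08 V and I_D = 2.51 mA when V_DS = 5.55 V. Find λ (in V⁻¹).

With V_GS fixed, I_D ∝ (1 + λ V_DS) in saturation, so I_D2/I_D1 = (1 + λ V_DS2)/(1 + λ V_DS1).
2.51/2.38 = 1.055 = (1 + 5.55 λ)/(1 + 4.08 λ).
Solving: λ (I_D1 V_DS2 − I_D2 V_DS1) = I_D2 − I_D1, so λ = (2.51 − 2.38) / (2.38 × 5.55 − 2.51 × 4.08) = 0.13 / 2.97 = 0.0438 V⁻¹.

λ = 0.0438 V⁻¹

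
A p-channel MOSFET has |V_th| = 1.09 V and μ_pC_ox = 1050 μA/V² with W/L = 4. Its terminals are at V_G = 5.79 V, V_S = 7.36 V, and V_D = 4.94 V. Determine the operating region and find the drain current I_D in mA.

V_SG = V_S − V_G = 7.36 − 5.79 = 1.57 V; V_SD = V_S − V_D = 7.36 − 4.94 = 2.42 V.
k_p = μ_pC_ox · (W/L) = 4.2 mA/V².
V_ov = V_SG − |V_th| = 1.57 − 1.09 = 0.48 V.
Since V_SD = 2.42 V ≥ V_ov = 0.48 V, the device is in saturation.
I_D = ½ k_p V_ov² = 0.5 × 4.2 × 0.48² = 0.484 mA.

Saturation; I_D = 0.484 mA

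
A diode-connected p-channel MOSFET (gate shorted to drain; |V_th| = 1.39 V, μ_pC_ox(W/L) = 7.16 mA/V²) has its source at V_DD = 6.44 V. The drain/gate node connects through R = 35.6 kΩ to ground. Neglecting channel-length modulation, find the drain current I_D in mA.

I_D = 0.136 mA

With gate tied to drain, V_SG = V_SD ≥ V_SG − |V_th|, so the device is in saturation.
KCL at the drain: ½ k_p (V_SG − |V_th|)² = (V_DD − V_SG)/R.
Let x = V_SG − 1.39. Then 127 x² + x − 5.05 = 0, giving x = 0.195 V (positive root), so V_SG = 1.59 V.
I_D = (V_DD − V_SG)/R = (6.44 − 1.59) / 35.6 = 0.136 mA.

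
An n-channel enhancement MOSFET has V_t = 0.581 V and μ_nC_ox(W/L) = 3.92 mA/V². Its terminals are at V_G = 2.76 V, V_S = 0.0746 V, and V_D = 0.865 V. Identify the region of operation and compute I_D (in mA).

Triode; I_D = 5.30 mA

V_GS = V_G − V_S = 2.76 − 0.0746 = 2.69 V; V_DS = V_D − V_S = 0.865 − 0.0746 = 0.79 V.
V_ov = V_GS − V_t = 2.69 − 0.581 = 2.1 V.
Since V_DS = 0.79 V < V_ov = 2.1 V, the device is in the triode region.
I_D = k_n [V_ov · V_DS − ½ V_DS²] = 3.92 × [2.1 × 0.79 − 0.5 × 0.79²] = 5.3 mA.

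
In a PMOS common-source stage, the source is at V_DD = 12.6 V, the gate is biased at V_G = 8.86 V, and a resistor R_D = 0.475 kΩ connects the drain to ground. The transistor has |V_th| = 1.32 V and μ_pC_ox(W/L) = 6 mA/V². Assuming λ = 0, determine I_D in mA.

V_SG = V_DD − V_G = 12.6 − 8.86 = 3.74 V, so V_ov = 3.74 − 1.32 = 2.42 V.
Assume saturation: I_D = ½ k_p V_ov² = 0.5 × 6 × 2.42² = 17.6 mA, giving V_SD = V_DD − I_D R_D = 12.6 − 17.6 × 0.475 = 4.25 V.
V_SD = 4.25 V ≥ V_ov = 2.42 V, confirming saturation.

I_D = 17.6 mA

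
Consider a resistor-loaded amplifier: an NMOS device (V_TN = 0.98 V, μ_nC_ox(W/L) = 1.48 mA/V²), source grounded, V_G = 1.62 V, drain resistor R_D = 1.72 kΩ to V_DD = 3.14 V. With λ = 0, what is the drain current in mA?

V_GS = V_G = 1.62 V, so V_ov = 1.62 − 0.98 = 0.64 V.
Assume saturation: I_D = ½ k_n V_ov² = 0.5 × 1.48 × 0.64² = 0.303 mA, giving V_DS = V_DD − I_D R_D = 3.14 − 0.303 × 1.72 = 2.62 V.
V_DS = 2.62 V ≥ V_ov = 0.64 V, confirming saturation.

I_D = 0.303 mA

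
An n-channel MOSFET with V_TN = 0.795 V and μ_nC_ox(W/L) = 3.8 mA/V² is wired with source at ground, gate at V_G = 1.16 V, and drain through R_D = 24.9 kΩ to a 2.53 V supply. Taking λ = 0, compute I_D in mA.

I_D = 0.0984 mA

V_GS = V_G = 1.16 V, so V_ov = 1.16 − 0.795 = 0.365 V.
Assume saturation: I_D = ½ k_n V_ov² = 0.5 × 3.8 × 0.365² = 0.253 mA, giving V_DS = V_DD − I_D R_D = 2.53 − 0.253 × 24.9 = -3.77 V.
But -3.77 V < V_ov = 0.365 V, so the device is actually in triode.
In triode I_D = k_n[V_ov V_DS − ½ V_DS²] and I_D = (V_DD − V_DS)/R_D. Equating: 47.3 V_DS² − 35.54 V_DS + 2.53 = 0, giving V_DS = 0.0796 V (the root below V_ov).
I_D = (2.53 − 0.0796) / 24.9 = 0.0984 mA.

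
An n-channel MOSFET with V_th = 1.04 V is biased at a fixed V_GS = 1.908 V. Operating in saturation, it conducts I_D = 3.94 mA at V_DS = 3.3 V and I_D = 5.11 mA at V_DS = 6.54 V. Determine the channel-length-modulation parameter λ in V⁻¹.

With V_GS fixed, I_D ∝ (1 + λ V_DS) in saturation, so I_D2/I_D1 = (1 + λ V_DS2)/(1 + λ V_DS1).
5.11/3.94 = 1.297 = (1 + 6.54 λ)/(1 + 3.3 λ).
Solving: λ (I_D1 V_DS2 − I_D2 V_DS1) = I_D2 − I_D1, so λ = (5.11 − 3.94) / (3.94 × 6.54 − 5.11 × 3.3) = 1.17 / 8.9 = 0.131 V⁻¹.

λ = 0.131 V⁻¹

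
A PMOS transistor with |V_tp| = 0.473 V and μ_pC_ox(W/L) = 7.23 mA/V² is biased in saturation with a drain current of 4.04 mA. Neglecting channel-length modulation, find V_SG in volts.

In saturation I_D = ½ k_p (V_SG − |V_tp|)², so V_SG − |V_tp| = √(2 I_D / k_p) = √(2 × 4.04 / 7.23) = 1.06 V.
V_SG = 0.473 + 1.06 = 1.53 V.

V_SG = 1.53 V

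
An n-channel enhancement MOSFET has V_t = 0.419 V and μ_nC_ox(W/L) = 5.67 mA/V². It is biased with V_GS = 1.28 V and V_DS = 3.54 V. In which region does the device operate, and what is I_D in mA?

Saturation; I_D = 2.10 mA

V_ov = V_GS − V_t = 1.28 − 0.419 = 0.861 V.
Since V_DS = 3.54 V ≥ V_ov = 0.861 V, the device is in saturation.
I_D = ½ k_n V_ov² = 0.5 × 5.67 × 0.861² = 2.1 mA.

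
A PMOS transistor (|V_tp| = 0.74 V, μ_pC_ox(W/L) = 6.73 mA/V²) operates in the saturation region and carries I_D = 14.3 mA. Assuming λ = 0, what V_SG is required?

V_SG = 2.80 V

In saturation I_D = ½ k_p (V_SG − |V_tp|)², so V_SG − |V_tp| = √(2 I_D / k_p) = √(2 × 14.3 / 6.73) = 2.06 V.
V_SG = 0.74 + 2.06 = 2.8 V.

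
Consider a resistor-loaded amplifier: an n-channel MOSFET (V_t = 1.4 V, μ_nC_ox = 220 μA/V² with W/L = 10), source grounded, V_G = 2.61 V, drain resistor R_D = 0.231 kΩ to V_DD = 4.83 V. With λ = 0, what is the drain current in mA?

I_D = 1.61 mA

V_GS = V_G = 2.61 V, so V_ov = 2.61 − 1.4 = 1.21 V.
k_n = μ_nC_ox · (W/L) = 2.2 mA/V².
Assume saturation: I_D = ½ k_n V_ov² = 0.5 × 2.2 × 1.21² = 1.61 mA, giving V_DS = V_DD − I_D R_D = 4.83 − 1.61 × 0.231 = 4.46 V.
V_DS = 4.46 V ≥ V_ov = 1.21 V, confirming saturation.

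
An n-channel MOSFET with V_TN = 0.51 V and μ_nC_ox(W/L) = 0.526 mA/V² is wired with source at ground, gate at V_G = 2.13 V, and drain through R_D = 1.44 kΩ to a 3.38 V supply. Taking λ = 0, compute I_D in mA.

V_GS = V_G = 2.13 V, so V_ov = 2.13 − 0.51 = 1.62 V.
Assume saturation: I_D = ½ k_n V_ov² = 0.5 × 0.526 × 1.62² = 0.69 mA, giving V_DS = V_DD − I_D R_D = 3.38 − 0.69 × 1.44 = 2.39 V.
V_DS = 2.39 V ≥ V_ov = 1.62 V, confirming saturation.

I_D = 0.690 mA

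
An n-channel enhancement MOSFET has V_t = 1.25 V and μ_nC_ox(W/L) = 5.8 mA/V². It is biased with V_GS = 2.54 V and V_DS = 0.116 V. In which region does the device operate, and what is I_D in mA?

V_ov = V_GS − V_t = 2.54 − 1.25 = 1.29 V.
Since V_DS = 0.116 V < V_ov = 1.29 V, the device is in the triode region.
I_D = k_n [V_ov · V_DS − ½ V_DS²] = 5.8 × [1.29 × 0.116 − 0.5 × 0.116²] = 0.829 mA.

Triode; I_D = 0.829 mA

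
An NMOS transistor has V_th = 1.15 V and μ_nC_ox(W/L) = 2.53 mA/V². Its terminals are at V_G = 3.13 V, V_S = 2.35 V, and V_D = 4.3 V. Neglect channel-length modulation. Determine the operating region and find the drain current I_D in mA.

V_GS = V_G − V_S = 3.13 − 2.35 = 0.78 V; V_DS = V_D − V_S = 4.3 − 2.35 = 1.95 V.
V_GS = 0.78 V < V_th = 1.15 V, so the transistor is in cutoff.

Cutoff; I_D = 0 mA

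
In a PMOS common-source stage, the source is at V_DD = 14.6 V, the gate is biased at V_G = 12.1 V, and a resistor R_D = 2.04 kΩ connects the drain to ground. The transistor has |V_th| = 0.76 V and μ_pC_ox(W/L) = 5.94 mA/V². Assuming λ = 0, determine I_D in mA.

I_D = 6.73 mA

V_SG = V_DD − V_G = 14.6 − 12.1 = 2.5 V, so V_ov = 2.5 − 0.76 = 1.74 V.
Assume saturation: I_D = ½ k_p V_ov² = 0.5 × 5.94 × 1.74² = 8.99 mA, giving V_SD = V_DD − I_D R_D = 14.6 − 8.99 × 2.04 = -3.74 V.
But -3.74 V < V_ov = 1.74 V, so the device is actually in triode.
In triode I_D = k_p[V_ov V_SD − ½ V_SD²] and I_D = (V_DD − V_SD)/R_D. Equating: 6.06 V_SD² − 22.08 V_SD + 14.6 = 0, giving V_SD = 0.868 V (the root below V_ov).
I_D = (14.6 − 0.868) / 2.04 = 6.73 mA.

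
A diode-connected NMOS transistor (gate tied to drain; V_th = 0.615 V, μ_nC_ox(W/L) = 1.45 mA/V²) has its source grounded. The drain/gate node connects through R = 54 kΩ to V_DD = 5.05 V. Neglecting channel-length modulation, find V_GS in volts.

With gate tied to drain, V_GS = V_DS ≥ V_GS − V_th, so the device is in saturation.
KCL at the drain: ½ k_n (V_GS − V_th)² = (V_DD − V_GS)/R.
Let x = V_GS − 0.615. Then 39.1 x² + x − 4.435 = 0, giving x = 0.324 V (positive root), so V_GS = 0.939 V.
I_D = (V_DD − V_GS)/R = (5.05 − 0.939) / 54 = 0.0761 mA.

V_GS = 0.939 V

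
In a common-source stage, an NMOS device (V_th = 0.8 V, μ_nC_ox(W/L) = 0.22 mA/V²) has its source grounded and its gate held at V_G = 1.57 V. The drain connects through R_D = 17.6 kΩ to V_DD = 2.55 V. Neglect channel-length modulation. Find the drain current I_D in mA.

V_GS = V_G = 1.57 V, so V_ov = 1.57 − 0.8 = 0.77 V.
Assume saturation: I_D = ½ k_n V_ov² = 0.5 × 0.22 × 0.77² = 0.0652 mA, giving V_DS = V_DD − I_D R_D = 2.55 − 0.0652 × 17.6 = 1.4 V.
V_DS = 1.4 V ≥ V_ov = 0.77 V, confirming saturation.

I_D = 0.0652 mA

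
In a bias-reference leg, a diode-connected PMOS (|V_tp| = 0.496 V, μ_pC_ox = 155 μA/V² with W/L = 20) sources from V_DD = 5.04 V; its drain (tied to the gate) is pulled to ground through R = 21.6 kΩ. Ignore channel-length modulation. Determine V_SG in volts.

With gate tied to drain, V_SG = V_SD ≥ V_SG − |V_tp|, so the device is in saturation.
k_p = μ_pC_ox · (W/L) = 3.1 mA/V².
KCL at the drain: ½ k_p (V_SG − |V_tp|)² = (V_DD − V_SG)/R.
Let x = V_SG − 0.496. Then 33.5 x² + x − 4.544 = 0, giving x = 0.354 V (positive root), so V_SG = 0.85 V.
I_D = (V_DD − V_SG)/R = (5.04 − 0.85) / 21.6 = 0.194 mA.

V_SG = 0.850 V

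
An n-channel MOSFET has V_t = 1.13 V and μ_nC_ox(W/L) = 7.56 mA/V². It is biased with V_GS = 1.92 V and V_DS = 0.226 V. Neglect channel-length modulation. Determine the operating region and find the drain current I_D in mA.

V_ov = V_GS − V_t = 1.92 − 1.13 = 0.79 V.
Since V_DS = 0.226 V < V_ov = 0.79 V, the device is in the triode region.
I_D = k_n [V_ov · V_DS − ½ V_DS²] = 7.56 × [0.79 × 0.226 − 0.5 × 0.226²] = 1.16 mA.

Triode; I_D = 1.16 mA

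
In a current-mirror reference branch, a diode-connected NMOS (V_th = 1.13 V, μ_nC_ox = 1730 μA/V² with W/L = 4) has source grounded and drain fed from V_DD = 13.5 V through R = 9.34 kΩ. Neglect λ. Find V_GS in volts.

V_GS = 1.73 V

With gate tied to drain, V_GS = V_DS ≥ V_GS − V_th, so the device is in saturation.
k_n = μ_nC_ox · (W/L) = 6.92 mA/V².
KCL at the drain: ½ k_n (V_GS − V_th)² = (V_DD − V_GS)/R.
Let x = V_GS − 1.13. Then 32.3 x² + x − 12.37 = 0, giving x = 0.603 V (positive root), so V_GS = 1.73 V.
I_D = (V_DD − V_GS)/R = (13.5 − 1.73) / 9.34 = 1.26 mA.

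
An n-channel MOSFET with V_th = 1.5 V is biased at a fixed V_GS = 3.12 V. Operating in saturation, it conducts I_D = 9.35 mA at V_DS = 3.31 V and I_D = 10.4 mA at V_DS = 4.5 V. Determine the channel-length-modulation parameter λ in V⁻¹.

With V_GS fixed, I_D ∝ (1 + λ V_DS) in saturation, so I_D2/I_D1 = (1 + λ V_DS2)/(1 + λ V_DS1).
10.4/9.35 = 1.112 = (1 + 4.5 λ)/(1 + 3.31 λ).
Solving: λ (I_D1 V_DS2 − I_D2 V_DS1) = I_D2 − I_D1, so λ = (10.4 − 9.35) / (9.35 × 4.5 − 10.4 × 3.31) = 1.05 / 7.65 = 0.137 V⁻¹.

λ = 0.137 V⁻¹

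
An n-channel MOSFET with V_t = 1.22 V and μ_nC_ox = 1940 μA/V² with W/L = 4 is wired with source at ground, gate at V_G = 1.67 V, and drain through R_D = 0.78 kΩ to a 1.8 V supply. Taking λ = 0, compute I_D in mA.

I_D = 0.786 mA

V_GS = V_G = 1.67 V, so V_ov = 1.67 − 1.22 = 0.45 V.
k_n = μ_nC_ox · (W/L) = 7.76 mA/V².
Assume saturation: I_D = ½ k_n V_ov² = 0.5 × 7.76 × 0.45² = 0.786 mA, giving V_DS = V_DD − I_D R_D = 1.8 − 0.786 × 0.78 = 1.19 V.
V_DS = 1.19 V ≥ V_ov = 0.45 V, confirming saturation.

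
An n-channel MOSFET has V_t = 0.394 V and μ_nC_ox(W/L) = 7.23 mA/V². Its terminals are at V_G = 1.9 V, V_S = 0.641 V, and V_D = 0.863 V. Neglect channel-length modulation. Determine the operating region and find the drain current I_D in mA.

V_GS = V_G − V_S = 1.9 − 0.641 = 1.26 V; V_DS = V_D − V_S = 0.863 − 0.641 = 0.222 V.
V_ov = V_GS − V_t = 1.26 − 0.394 = 0.865 V.
Since V_DS = 0.222 V < V_ov = 0.865 V, the device is in the triode region.
I_D = k_n [V_ov · V_DS − ½ V_DS²] = 7.23 × [0.865 × 0.222 − 0.5 × 0.222²] = 1.21 mA.

Triode; I_D = 1.21 mA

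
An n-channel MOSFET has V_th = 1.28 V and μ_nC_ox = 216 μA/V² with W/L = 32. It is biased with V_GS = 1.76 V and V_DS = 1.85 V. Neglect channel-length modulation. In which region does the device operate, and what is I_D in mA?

Saturation; I_D = 0.796 mA

k_n = μ_nC_ox · (W/L) = 6.912 mA/V².
V_ov = V_GS − V_th = 1.76 − 1.28 = 0.48 V.
Since V_DS = 1.85 V ≥ V_ov = 0.48 V, the device is in saturation.
I_D = ½ k_n V_ov² = 0.5 × 6.912 × 0.48² = 0.796 mA.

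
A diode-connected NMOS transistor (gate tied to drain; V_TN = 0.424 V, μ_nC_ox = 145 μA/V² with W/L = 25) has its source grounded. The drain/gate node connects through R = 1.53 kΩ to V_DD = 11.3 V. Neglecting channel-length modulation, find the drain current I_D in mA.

I_D = 5.93 mA

With gate tied to drain, V_GS = V_DS ≥ V_GS − V_TN, so the device is in saturation.
k_n = μ_nC_ox · (W/L) = 3.625 mA/V².
KCL at the drain: ½ k_n (V_GS − V_TN)² = (V_DD − V_GS)/R.
Let x = V_GS − 0.424. Then 2.77 x² + x − 10.88 = 0, giving x = 1.81 V (positive root), so V_GS = 2.23 V.
I_D = (V_DD − V_GS)/R = (11.3 − 2.23) / 1.53 = 5.93 mA.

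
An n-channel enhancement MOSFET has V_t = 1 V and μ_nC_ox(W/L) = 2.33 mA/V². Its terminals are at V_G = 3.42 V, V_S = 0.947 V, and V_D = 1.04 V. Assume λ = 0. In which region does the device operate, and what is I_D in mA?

Triode; I_D = 0.309 mA

V_GS = V_G − V_S = 3.42 − 0.947 = 2.47 V; V_DS = V_D − V_S = 1.04 − 0.947 = 0.093 V.
V_ov = V_GS − V_t = 2.47 − 1 = 1.47 V.
Since V_DS = 0.093 V < V_ov = 1.47 V, the device is in the triode region.
I_D = k_n [V_ov · V_DS − ½ V_DS²] = 2.33 × [1.47 × 0.093 − 0.5 × 0.093²] = 0.309 mA.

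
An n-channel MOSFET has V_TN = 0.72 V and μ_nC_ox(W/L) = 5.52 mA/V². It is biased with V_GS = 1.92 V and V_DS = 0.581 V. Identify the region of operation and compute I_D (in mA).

V_ov = V_GS − V_TN = 1.92 − 0.72 = 1.2 V.
Since V_DS = 0.581 V < V_ov = 1.2 V, the device is in the triode region.
I_D = k_n [V_ov · V_DS − ½ V_DS²] = 5.52 × [1.2 × 0.581 − 0.5 × 0.581²] = 2.92 mA.

Triode; I_D = 2.92 mA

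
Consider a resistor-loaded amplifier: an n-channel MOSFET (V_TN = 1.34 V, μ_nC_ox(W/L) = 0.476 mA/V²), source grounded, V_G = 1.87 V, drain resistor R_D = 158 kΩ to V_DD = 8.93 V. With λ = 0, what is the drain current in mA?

V_GS = V_G = 1.87 V, so V_ov = 1.87 − 1.34 = 0.53 V.
Assume saturation: I_D = ½ k_n V_ov² = 0.5 × 0.476 × 0.53² = 0.0669 mA, giving V_DS = V_DD − I_D R_D = 8.93 − 0.0669 × 158 = -1.63 V.
But -1.63 V < V_ov = 0.53 V, so the device is actually in triode.
In triode I_D = k_n[V_ov V_DS − ½ V_DS²] and I_D = (V_DD − V_DS)/R_D. Equating: 37.6 V_DS² − 40.86 V_DS + 8.93 = 0, giving V_DS = 0.303 V (the root below V_ov).
I_D = (8.93 − 0.303) / 158 = 0.0546 mA.

I_D = 0.0546 mA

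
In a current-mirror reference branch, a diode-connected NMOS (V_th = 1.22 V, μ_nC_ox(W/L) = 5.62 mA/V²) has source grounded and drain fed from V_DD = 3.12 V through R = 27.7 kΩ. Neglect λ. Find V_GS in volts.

V_GS = 1.37 V

With gate tied to drain, V_GS = V_DS ≥ V_GS − V_th, so the device is in saturation.
KCL at the drain: ½ k_n (V_GS − V_th)² = (V_DD − V_GS)/R.
Let x = V_GS − 1.22. Then 77.8 x² + x − 1.9 = 0, giving x = 0.15 V (positive root), so V_GS = 1.37 V.
I_D = (V_DD − V_GS)/R = (3.12 − 1.37) / 27.7 = 0.0632 mA.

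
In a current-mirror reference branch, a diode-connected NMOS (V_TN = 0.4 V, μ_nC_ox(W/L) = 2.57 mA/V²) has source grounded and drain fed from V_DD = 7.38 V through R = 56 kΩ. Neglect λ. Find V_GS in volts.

V_GS = 0.705 V

With gate tied to drain, V_GS = V_DS ≥ V_GS − V_TN, so the device is in saturation.
KCL at the drain: ½ k_n (V_GS − V_TN)² = (V_DD − V_GS)/R.
Let x = V_GS − 0.4. Then 72 x² + x − 6.98 = 0, giving x = 0.305 V (positive root), so V_GS = 0.705 V.
I_D = (V_DD − V_GS)/R = (7.38 − 0.705) / 56 = 0.119 mA.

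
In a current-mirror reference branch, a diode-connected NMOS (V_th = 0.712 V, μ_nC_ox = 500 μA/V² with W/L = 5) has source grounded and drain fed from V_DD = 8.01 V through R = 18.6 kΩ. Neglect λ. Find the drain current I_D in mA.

I_D = 0.363 mA

With gate tied to drain, V_GS = V_DS ≥ V_GS − V_th, so the device is in saturation.
k_n = μ_nC_ox · (W/L) = 2.5 mA/V².
KCL at the drain: ½ k_n (V_GS − V_th)² = (V_DD − V_GS)/R.
Let x = V_GS − 0.712. Then 23.2 x² + x − 7.298 = 0, giving x = 0.539 V (positive root), so V_GS = 1.25 V.
I_D = (V_DD − V_GS)/R = (8.01 − 1.25) / 18.6 = 0.363 mA.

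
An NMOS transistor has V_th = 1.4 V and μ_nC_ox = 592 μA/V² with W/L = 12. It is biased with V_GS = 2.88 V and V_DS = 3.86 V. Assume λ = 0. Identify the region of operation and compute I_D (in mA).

Saturation; I_D = 7.78 mA

k_n = μ_nC_ox · (W/L) = 7.104 mA/V².
V_ov = V_GS − V_th = 2.88 − 1.4 = 1.48 V.
Since V_DS = 3.86 V ≥ V_ov = 1.48 V, the device is in saturation.
I_D = ½ k_n V_ov² = 0.5 × 7.104 × 1.48² = 7.78 mA.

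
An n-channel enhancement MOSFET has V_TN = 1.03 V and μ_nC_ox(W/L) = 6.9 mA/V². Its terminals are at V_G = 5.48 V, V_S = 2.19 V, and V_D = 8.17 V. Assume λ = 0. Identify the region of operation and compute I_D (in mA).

V_GS = V_G − V_S = 5.48 − 2.19 = 3.29 V; V_DS = V_D − V_S = 8.17 − 2.19 = 5.98 V.
V_ov = V_GS − V_TN = 3.29 − 1.03 = 2.26 V.
Since V_DS = 5.98 V ≥ V_ov = 2.26 V, the device is in saturation.
I_D = ½ k_n V_ov² = 0.5 × 6.9 × 2.26² = 17.6 mA.

Saturation; I_D = 17.6 mA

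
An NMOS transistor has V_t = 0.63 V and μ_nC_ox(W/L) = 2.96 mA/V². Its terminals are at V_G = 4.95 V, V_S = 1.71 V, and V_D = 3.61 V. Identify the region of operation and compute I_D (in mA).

Triode; I_D = 9.34 mA

V_GS = V_G − V_S = 4.95 − 1.71 = 3.24 V; V_DS = V_D − V_S = 3.61 − 1.71 = 1.9 V.
V_ov = V_GS − V_t = 3.24 − 0.63 = 2.61 V.
Since V_DS = 1.9 V < V_ov = 2.61 V, the device is in the triode region.
I_D = k_n [V_ov · V_DS − ½ V_DS²] = 2.96 × [2.61 × 1.9 − 0.5 × 1.9²] = 9.34 mA.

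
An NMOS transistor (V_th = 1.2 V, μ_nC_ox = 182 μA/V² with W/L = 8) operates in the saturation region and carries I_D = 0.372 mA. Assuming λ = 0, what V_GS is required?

k_n = μ_nC_ox · (W/L) = 1.456 mA/V².
In saturation I_D = ½ k_n (V_GS − V_th)², so V_GS − V_th = √(2 I_D / k_n) = √(2 × 0.372 / 1.456) = 0.715 V.
V_GS = 1.2 + 0.715 = 1.91 V.

V_GS = 1.91 V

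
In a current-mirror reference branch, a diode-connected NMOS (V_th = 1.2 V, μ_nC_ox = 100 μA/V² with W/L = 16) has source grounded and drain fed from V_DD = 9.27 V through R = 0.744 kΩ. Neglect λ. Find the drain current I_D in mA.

With gate tied to drain, V_GS = V_DS ≥ V_GS − V_th, so the device is in saturation.
k_n = μ_nC_ox · (W/L) = 1.6 mA/V².
KCL at the drain: ½ k_n (V_GS − V_th)² = (V_DD − V_GS)/R.
Let x = V_GS − 1.2. Then 0.595 x² + x − 8.07 = 0, giving x = 2.94 V (positive root), so V_GS = 4.14 V.
I_D = (V_DD − V_GS)/R = (9.27 − 4.14) / 0.744 = 6.9 mA.

I_D = 6.90 mA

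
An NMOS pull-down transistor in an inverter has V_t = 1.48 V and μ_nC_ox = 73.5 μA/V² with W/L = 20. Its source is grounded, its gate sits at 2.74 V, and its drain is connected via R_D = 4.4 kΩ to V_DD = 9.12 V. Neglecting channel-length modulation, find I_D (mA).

I_D = 1.17 mA

V_GS = V_G = 2.74 V, so V_ov = 2.74 − 1.48 = 1.26 V.
k_n = μ_nC_ox · (W/L) = 1.47 mA/V².
Assume saturation: I_D = ½ k_n V_ov² = 0.5 × 1.47 × 1.26² = 1.17 mA, giving V_DS = V_DD − I_D R_D = 9.12 − 1.17 × 4.4 = 3.99 V.
V_DS = 3.99 V ≥ V_ov = 1.26 V, confirming saturation.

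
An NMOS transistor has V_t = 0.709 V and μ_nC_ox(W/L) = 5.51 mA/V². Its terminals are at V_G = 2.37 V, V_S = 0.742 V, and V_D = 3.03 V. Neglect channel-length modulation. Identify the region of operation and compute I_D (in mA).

Saturation; I_D = 2.33 mA

V_GS = V_G − V_S = 2.37 − 0.742 = 1.63 V; V_DS = V_D − V_S = 3.03 − 0.742 = 2.29 V.
V_ov = V_GS − V_t = 1.63 − 0.709 = 0.919 V.
Since V_DS = 2.29 V ≥ V_ov = 0.919 V, the device is in saturation.
I_D = ½ k_n V_ov² = 0.5 × 5.51 × 0.919² = 2.33 mA.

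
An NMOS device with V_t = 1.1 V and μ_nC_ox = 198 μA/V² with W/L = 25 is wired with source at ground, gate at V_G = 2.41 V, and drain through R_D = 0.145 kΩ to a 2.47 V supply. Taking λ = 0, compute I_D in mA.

V_GS = V_G = 2.41 V, so V_ov = 2.41 − 1.1 = 1.31 V.
k_n = μ_nC_ox · (W/L) = 4.95 mA/V².
Assume saturation: I_D = ½ k_n V_ov² = 0.5 × 4.95 × 1.31² = 4.25 mA, giving V_DS = V_DD − I_D R_D = 2.47 − 4.25 × 0.145 = 1.85 V.
V_DS = 1.85 V ≥ V_ov = 1.31 V, confirming saturation.

I_D = 4.25 mA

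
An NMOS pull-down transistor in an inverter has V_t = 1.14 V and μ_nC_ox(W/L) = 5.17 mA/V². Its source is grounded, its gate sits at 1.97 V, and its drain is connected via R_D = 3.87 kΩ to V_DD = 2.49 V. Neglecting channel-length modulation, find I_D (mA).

I_D = 0.603 mA

V_GS = V_G = 1.97 V, so V_ov = 1.97 − 1.14 = 0.83 V.
Assume saturation: I_D = ½ k_n V_ov² = 0.5 × 5.17 × 0.83² = 1.78 mA, giving V_DS = V_DD − I_D R_D = 2.49 − 1.78 × 3.87 = -4.4 V.
But -4.4 V < V_ov = 0.83 V, so the device is actually in triode.
In triode I_D = k_n[V_ov V_DS − ½ V_DS²] and I_D = (V_DD − V_DS)/R_D. Equating: 10 V_DS² − 17.61 V_DS + 2.49 = 0, giving V_DS = 0.155 V (the root below V_ov).
I_D = (2.49 − 0.155) / 3.87 = 0.603 mA.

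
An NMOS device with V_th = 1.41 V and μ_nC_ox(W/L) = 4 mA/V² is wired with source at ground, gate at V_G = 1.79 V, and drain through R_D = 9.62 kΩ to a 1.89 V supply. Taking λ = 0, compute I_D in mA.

I_D = 0.181 mA

V_GS = V_G = 1.79 V, so V_ov = 1.79 − 1.41 = 0.38 V.
Assume saturation: I_D = ½ k_n V_ov² = 0.5 × 4 × 0.38² = 0.289 mA, giving V_DS = V_DD − I_D R_D = 1.89 − 0.289 × 9.62 = -0.888 V.
But -0.888 V < V_ov = 0.38 V, so the device is actually in triode.
In triode I_D = k_n[V_ov V_DS − ½ V_DS²] and I_D = (V_DD − V_DS)/R_D. Equating: 19.2 V_DS² − 15.62 V_DS + 1.89 = 0, giving V_DS = 0.148 V (the root below V_ov).
I_D = (1.89 − 0.148) / 9.62 = 0.181 mA.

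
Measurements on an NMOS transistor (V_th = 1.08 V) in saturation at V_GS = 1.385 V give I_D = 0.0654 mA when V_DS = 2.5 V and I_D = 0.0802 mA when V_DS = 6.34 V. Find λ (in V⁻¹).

λ = 0.0691 V⁻¹

With V_GS fixed, I_D ∝ (1 + λ V_DS) in saturation, so I_D2/I_D1 = (1 + λ V_DS2)/(1 + λ V_DS1).
0.0802/0.0654 = 1.226 = (1 + 6.34 λ)/(1 + 2.5 λ).
Solving: λ (I_D1 V_DS2 − I_D2 V_DS1) = I_D2 − I_D1, so λ = (0.0802 − 0.0654) / (0.0654 × 6.34 − 0.0802 × 2.5) = 0.0148 / 0.214 = 0.0691 V⁻¹.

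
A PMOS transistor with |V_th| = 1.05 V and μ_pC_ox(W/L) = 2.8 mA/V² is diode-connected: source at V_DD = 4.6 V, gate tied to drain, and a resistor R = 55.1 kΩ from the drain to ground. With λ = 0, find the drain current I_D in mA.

With gate tied to drain, V_SG = V_SD ≥ V_SG − |V_th|, so the device is in saturation.
KCL at the drain: ½ k_p (V_SG − |V_th|)² = (V_DD − V_SG)/R.
Let x = V_SG − 1.05. Then 77.1 x² + x − 3.55 = 0, giving x = 0.208 V (positive root), so V_SG = 1.26 V.
I_D = (V_DD − V_SG)/R = (4.6 − 1.26) / 55.1 = 0.0607 mA.

I_D = 0.0607 mA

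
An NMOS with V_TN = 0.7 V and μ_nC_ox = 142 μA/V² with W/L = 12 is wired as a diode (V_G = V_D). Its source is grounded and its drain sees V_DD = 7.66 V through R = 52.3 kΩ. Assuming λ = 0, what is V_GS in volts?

V_GS = 1.08 V

With gate tied to drain, V_GS = V_DS ≥ V_GS − V_TN, so the device is in saturation.
k_n = μ_nC_ox · (W/L) = 1.704 mA/V².
KCL at the drain: ½ k_n (V_GS − V_TN)² = (V_DD − V_GS)/R.
Let x = V_GS − 0.7. Then 44.6 x² + x − 6.96 = 0, giving x = 0.384 V (positive root), so V_GS = 1.08 V.
I_D = (V_DD − V_GS)/R = (7.66 − 1.08) / 52.3 = 0.126 mA.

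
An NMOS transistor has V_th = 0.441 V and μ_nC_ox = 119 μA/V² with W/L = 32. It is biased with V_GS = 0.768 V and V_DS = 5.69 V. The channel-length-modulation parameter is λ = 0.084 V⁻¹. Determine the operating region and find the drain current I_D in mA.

Saturation; I_D = 0.301 mA

k_n = μ_nC_ox · (W/L) = 3.808 mA/V².
V_ov = V_GS − V_th = 0.768 − 0.441 = 0.327 V.
Since V_DS = 5.69 V ≥ V_ov = 0.327 V, the device is in saturation.
I_D = ½ k_n V_ov² (1 + λ V_DS) = 0.5 × 3.808 × 0.327² × (1 + 0.084 × 5.69) = 0.301 mA.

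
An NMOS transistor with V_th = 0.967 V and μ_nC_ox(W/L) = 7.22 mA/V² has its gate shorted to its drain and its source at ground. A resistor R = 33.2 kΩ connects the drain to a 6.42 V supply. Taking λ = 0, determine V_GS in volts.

V_GS = 1.18 V

With gate tied to drain, V_GS = V_DS ≥ V_GS − V_th, so the device is in saturation.
KCL at the drain: ½ k_n (V_GS − V_th)² = (V_DD − V_GS)/R.
Let x = V_GS − 0.967. Then 120 x² + x − 5.453 = 0, giving x = 0.209 V (positive root), so V_GS = 1.18 V.
I_D = (V_DD − V_GS)/R = (6.42 − 1.18) / 33.2 = 0.158 mA.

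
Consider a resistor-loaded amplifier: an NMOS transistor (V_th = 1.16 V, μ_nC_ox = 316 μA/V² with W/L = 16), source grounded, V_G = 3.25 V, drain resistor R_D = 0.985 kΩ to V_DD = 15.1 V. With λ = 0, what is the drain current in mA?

V_GS = V_G = 3.25 V, so V_ov = 3.25 − 1.16 = 2.09 V.
k_n = μ_nC_ox · (W/L) = 5.056 mA/V².
Assume saturation: I_D = ½ k_n V_ov² = 0.5 × 5.056 × 2.09² = 11 mA, giving V_DS = V_DD − I_D R_D = 15.1 − 11 × 0.985 = 4.22 V.
V_DS = 4.22 V ≥ V_ov = 2.09 V, confirming saturation.

I_D = 11.0 mA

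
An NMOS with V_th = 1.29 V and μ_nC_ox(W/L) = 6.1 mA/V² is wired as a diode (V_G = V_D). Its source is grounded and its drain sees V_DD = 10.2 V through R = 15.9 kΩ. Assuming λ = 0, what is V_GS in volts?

With gate tied to drain, V_GS = V_DS ≥ V_GS − V_th, so the device is in saturation.
KCL at the drain: ½ k_n (V_GS − V_th)² = (V_DD − V_GS)/R.
Let x = V_GS − 1.29. Then 48.5 x² + x − 8.91 = 0, giving x = 0.418 V (positive root), so V_GS = 1.71 V.
I_D = (V_DD − V_GS)/R = (10.2 − 1.71) / 15.9 = 0.534 mA.

V_GS = 1.71 V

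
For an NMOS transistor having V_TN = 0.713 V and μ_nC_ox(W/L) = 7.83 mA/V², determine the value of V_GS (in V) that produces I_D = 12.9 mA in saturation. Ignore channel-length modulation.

V_GS = 2.53 V

In saturation I_D = ½ k_n (V_GS − V_TN)², so V_GS − V_TN = √(2 I_D / k_n) = √(2 × 12.9 / 7.83) = 1.82 V.
V_GS = 0.713 + 1.82 = 2.53 V.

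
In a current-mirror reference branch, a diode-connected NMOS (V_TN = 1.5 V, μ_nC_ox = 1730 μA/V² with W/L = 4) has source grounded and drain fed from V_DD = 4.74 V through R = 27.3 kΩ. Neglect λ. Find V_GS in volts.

V_GS = 1.68 V

With gate tied to drain, V_GS = V_DS ≥ V_GS − V_TN, so the device is in saturation.
k_n = μ_nC_ox · (W/L) = 6.92 mA/V².
KCL at the drain: ½ k_n (V_GS − V_TN)² = (V_DD − V_GS)/R.
Let x = V_GS − 1.5. Then 94.5 x² + x − 3.24 = 0, giving x = 0.18 V (positive root), so V_GS = 1.68 V.
I_D = (V_DD − V_GS)/R = (4.74 − 1.68) / 27.3 = 0.112 mA.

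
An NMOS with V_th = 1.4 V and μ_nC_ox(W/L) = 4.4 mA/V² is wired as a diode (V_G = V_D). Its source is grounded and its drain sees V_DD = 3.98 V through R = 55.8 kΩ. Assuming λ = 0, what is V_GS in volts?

V_GS = 1.54 V

With gate tied to drain, V_GS = V_DS ≥ V_GS − V_th, so the device is in saturation.
KCL at the drain: ½ k_n (V_GS − V_th)² = (V_DD − V_GS)/R.
Let x = V_GS − 1.4. Then 123 x² + x − 2.58 = 0, giving x = 0.141 V (positive root), so V_GS = 1.54 V.
I_D = (V_DD − V_GS)/R = (3.98 − 1.54) / 55.8 = 0.0437 mA.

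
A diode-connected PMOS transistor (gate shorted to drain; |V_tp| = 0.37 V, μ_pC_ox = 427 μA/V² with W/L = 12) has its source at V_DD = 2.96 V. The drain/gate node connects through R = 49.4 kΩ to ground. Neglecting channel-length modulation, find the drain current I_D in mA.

With gate tied to drain, V_SG = V_SD ≥ V_SG − |V_tp|, so the device is in saturation.
k_p = μ_pC_ox · (W/L) = 5.124 mA/V².
KCL at the drain: ½ k_p (V_SG − |V_tp|)² = (V_DD − V_SG)/R.
Let x = V_SG − 0.37. Then 127 x² + x − 2.59 = 0, giving x = 0.139 V (positive root), so V_SG = 0.509 V.
I_D = (V_DD − V_SG)/R = (2.96 − 0.509) / 49.4 = 0.0496 mA.

I_D = 0.0496 mA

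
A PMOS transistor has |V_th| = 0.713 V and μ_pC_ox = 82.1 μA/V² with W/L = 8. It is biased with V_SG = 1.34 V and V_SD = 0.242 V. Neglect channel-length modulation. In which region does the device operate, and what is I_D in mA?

k_p = μ_pC_ox · (W/L) = 0.6568 mA/V².
V_ov = V_SG − |V_th| = 1.34 − 0.713 = 0.627 V.
Since V_SD = 0.242 V < V_ov = 0.627 V, the device is in the triode region.
I_D = k_p [V_ov · V_SD − ½ V_SD²] = 0.6568 × [0.627 × 0.242 − 0.5 × 0.242²] = 0.0804 mA.

Triode; I_D = 0.0804 mA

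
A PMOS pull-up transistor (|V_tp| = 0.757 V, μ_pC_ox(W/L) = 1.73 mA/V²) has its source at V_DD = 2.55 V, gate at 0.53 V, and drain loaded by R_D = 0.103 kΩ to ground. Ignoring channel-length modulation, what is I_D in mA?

V_SG = V_DD − V_G = 2.55 − 0.53 = 2.02 V, so V_ov = 2.02 − 0.757 = 1.26 V.
Assume saturation: I_D = ½ k_p V_ov² = 0.5 × 1.73 × 1.26² = 1.38 mA, giving V_SD = V_DD − I_D R_D = 2.55 − 1.38 × 0.103 = 2.41 V.
V_SD = 2.41 V ≥ V_ov = 1.26 V, confirming saturation.

I_D = 1.38 mA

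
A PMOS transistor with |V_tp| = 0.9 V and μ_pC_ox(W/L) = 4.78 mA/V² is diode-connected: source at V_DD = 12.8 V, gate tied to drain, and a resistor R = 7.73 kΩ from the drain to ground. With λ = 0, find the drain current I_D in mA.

I_D = 1.44 mA

With gate tied to drain, V_SG = V_SD ≥ V_SG − |V_tp|, so the device is in saturation.
KCL at the drain: ½ k_p (V_SG − |V_tp|)² = (V_DD − V_SG)/R.
Let x = V_SG − 0.9. Then 18.5 x² + x − 11.9 = 0, giving x = 0.776 V (positive root), so V_SG = 1.68 V.
I_D = (V_DD − V_SG)/R = (12.8 − 1.68) / 7.73 = 1.44 mA.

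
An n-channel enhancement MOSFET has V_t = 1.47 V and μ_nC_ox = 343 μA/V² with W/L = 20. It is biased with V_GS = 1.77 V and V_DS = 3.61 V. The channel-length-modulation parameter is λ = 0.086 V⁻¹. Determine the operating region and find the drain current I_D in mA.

Saturation; I_D = 0.405 mA

k_n = μ_nC_ox · (W/L) = 6.86 mA/V².
V_ov = V_GS − V_t = 1.77 − 1.47 = 0.3 V.
Since V_DS = 3.61 V ≥ V_ov = 0.3 V, the device is in saturation.
I_D = ½ k_n V_ov² (1 + λ V_DS) = 0.5 × 6.86 × 0.3² × (1 + 0.086 × 3.61) = 0.405 mA.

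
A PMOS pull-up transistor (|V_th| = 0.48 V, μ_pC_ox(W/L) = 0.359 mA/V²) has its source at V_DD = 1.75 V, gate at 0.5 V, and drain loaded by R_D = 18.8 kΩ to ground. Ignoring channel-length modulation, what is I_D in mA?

I_D = 0.0745 mA

V_SG = V_DD − V_G = 1.75 − 0.5 = 1.25 V, so V_ov = 1.25 − 0.48 = 0.77 V.
Assume saturation: I_D = ½ k_p V_ov² = 0.5 × 0.359 × 0.77² = 0.106 mA, giving V_SD = V_DD − I_D R_D = 1.75 − 0.106 × 18.8 = -0.251 V.
But -0.251 V < V_ov = 0.77 V, so the device is actually in triode.
In triode I_D = k_p[V_ov V_SD − ½ V_SD²] and I_D = (V_DD − V_SD)/R_D. Equating: 3.37 V_SD² − 6.197 V_SD + 1.75 = 0, giving V_SD = 0.349 V (the root below V_ov).
I_D = (1.75 − 0.349) / 18.8 = 0.0745 mA.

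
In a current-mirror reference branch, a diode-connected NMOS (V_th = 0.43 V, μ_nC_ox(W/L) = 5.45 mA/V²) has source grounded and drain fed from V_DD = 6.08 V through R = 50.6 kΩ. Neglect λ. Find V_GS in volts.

With gate tied to drain, V_GS = V_DS ≥ V_GS − V_th, so the device is in saturation.
KCL at the drain: ½ k_n (V_GS − V_th)² = (V_DD − V_GS)/R.
Let x = V_GS − 0.43. Then 138 x² + x − 5.65 = 0, giving x = 0.199 V (positive root), so V_GS = 0.629 V.
I_D = (V_DD − V_GS)/R = (6.08 − 0.629) / 50.6 = 0.108 mA.

V_GS = 0.629 V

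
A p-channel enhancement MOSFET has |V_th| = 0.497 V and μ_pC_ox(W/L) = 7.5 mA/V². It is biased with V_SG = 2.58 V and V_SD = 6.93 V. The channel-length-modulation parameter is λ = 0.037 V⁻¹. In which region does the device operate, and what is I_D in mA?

V_ov = V_SG − |V_th| = 2.58 − 0.497 = 2.08 V.
Since V_SD = 6.93 V ≥ V_ov = 2.08 V, the device is in saturation.
I_D = ½ k_p V_ov² (1 + λ V_SD) = 0.5 × 7.5 × 2.08² × (1 + 0.037 × 6.93) = 20.4 mA.

Saturation; I_D = 20.4 mA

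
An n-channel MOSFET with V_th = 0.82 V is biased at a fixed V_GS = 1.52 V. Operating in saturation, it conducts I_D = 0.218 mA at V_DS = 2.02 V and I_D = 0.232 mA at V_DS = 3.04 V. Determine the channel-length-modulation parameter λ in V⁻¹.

λ = 0.0721 V⁻¹

With V_GS fixed, I_D ∝ (1 + λ V_DS) in saturation, so I_D2/I_D1 = (1 + λ V_DS2)/(1 + λ V_DS1).
0.232/0.218 = 1.064 = (1 + 3.04 λ)/(1 + 2.02 λ).
Solving: λ (I_D1 V_DS2 − I_D2 V_DS1) = I_D2 − I_D1, so λ = (0.232 − 0.218) / (0.218 × 3.04 − 0.232 × 2.02) = 0.014 / 0.194 = 0.0721 V⁻¹.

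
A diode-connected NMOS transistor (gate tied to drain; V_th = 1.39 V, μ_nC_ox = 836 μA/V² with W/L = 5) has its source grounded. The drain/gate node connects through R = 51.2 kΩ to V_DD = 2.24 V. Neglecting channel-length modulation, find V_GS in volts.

With gate tied to drain, V_GS = V_DS ≥ V_GS − V_th, so the device is in saturation.
k_n = μ_nC_ox · (W/L) = 4.18 mA/V².
KCL at the drain: ½ k_n (V_GS − V_th)² = (V_DD − V_GS)/R.
Let x = V_GS − 1.39. Then 107 x² + x − 0.85 = 0, giving x = 0.0846 V (positive root), so V_GS = 1.47 V.
I_D = (V_DD − V_GS)/R = (2.24 − 1.47) / 51.2 = 0.0149 mA.

V_GS = 1.47 V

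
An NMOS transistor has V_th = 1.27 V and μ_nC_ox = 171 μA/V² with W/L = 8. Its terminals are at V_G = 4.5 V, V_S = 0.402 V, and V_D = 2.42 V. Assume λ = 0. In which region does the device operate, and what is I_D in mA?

Triode; I_D = 5.02 mA

V_GS = V_G − V_S = 4.5 − 0.402 = 4.1 V; V_DS = V_D − V_S = 2.42 − 0.402 = 2.02 V.
k_n = μ_nC_ox · (W/L) = 1.368 mA/V².
V_ov = V_GS − V_th = 4.1 − 1.27 = 2.83 V.
Since V_DS = 2.02 V < V_ov = 2.83 V, the device is in the triode region.
I_D = k_n [V_ov · V_DS − ½ V_DS²] = 1.368 × [2.83 × 2.02 − 0.5 × 2.02²] = 5.02 mA.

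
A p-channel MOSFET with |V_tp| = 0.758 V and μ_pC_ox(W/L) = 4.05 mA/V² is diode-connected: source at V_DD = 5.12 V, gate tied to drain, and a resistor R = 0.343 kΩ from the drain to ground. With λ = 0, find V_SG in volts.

V_SG = 2.65 V

With gate tied to drain, V_SG = V_SD ≥ V_SG − |V_tp|, so the device is in saturation.
KCL at the drain: ½ k_p (V_SG − |V_tp|)² = (V_DD − V_SG)/R.
Let x = V_SG − 0.758. Then 0.695 x² + x − 4.362 = 0, giving x = 1.89 V (positive root), so V_SG = 2.65 V.
I_D = (V_DD − V_SG)/R = (5.12 − 2.65) / 0.343 = 7.21 mA.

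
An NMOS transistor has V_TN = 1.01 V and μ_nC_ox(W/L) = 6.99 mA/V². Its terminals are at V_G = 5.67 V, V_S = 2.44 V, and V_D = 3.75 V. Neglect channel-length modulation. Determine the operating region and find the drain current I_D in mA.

Triode; I_D = 14.3 mA

V_GS = V_G − V_S = 5.67 − 2.44 = 3.23 V; V_DS = V_D − V_S = 3.75 − 2.44 = 1.31 V.
V_ov = V_GS − V_TN = 3.23 − 1.01 = 2.22 V.
Since V_DS = 1.31 V < V_ov = 2.22 V, the device is in the triode region.
I_D = k_n [V_ov · V_DS − ½ V_DS²] = 6.99 × [2.22 × 1.31 − 0.5 × 1.31²] = 14.3 mA.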